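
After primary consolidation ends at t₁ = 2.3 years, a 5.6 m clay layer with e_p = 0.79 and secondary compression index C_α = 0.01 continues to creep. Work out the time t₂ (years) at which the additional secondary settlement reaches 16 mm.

S_s = C_α·H/(1+e_p)·log₁₀(t₂/t₁) ⇒ log₁₀(t₂/t₁) = S_s·(1+e_p)/(C_α·H).
log₁₀(t₂/t₁) = 0.016 × (1+0.79) / (0.01×5.6) = 0.5114
t₂ = t₁ × 10^0.5114 = 2.3 × 3.247 = 7.467 years

t₂ ≈ 7.47 years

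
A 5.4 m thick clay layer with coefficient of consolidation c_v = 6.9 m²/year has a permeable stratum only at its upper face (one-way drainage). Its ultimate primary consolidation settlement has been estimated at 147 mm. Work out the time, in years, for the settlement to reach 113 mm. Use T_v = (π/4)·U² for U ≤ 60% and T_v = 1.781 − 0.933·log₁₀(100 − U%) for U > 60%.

Drainage path length: H_d = H = 5.4 m (single drainage).
U = S(t)/S_ult = 113/147 = 0.7687.
U > 60%: T_v = 1.781 − 0.933·log₁₀(100 − 76.871) = 0.50824.
t = T_v·H_d²/c_v = 0.50824×5.4²/6.9 = 2.148 years.

t ≈ 2.15 years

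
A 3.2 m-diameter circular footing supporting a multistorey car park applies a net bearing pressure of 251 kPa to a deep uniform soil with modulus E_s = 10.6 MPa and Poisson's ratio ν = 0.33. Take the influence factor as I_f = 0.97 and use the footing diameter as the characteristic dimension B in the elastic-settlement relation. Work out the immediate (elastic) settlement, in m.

Immediate (elastic) settlement: S_e = q·B·(1−ν²)/E_s · I_f.
E_s = 10.6 MPa = 10600 kPa.
S_e = 251 × 3.2 × (1 − 0.33²) / 10600 × 0.97
    = 251 × 3.2 × 0.8911 / 10600 × 0.97
    = 0.0655 m

S_e ≈ 0.0655 m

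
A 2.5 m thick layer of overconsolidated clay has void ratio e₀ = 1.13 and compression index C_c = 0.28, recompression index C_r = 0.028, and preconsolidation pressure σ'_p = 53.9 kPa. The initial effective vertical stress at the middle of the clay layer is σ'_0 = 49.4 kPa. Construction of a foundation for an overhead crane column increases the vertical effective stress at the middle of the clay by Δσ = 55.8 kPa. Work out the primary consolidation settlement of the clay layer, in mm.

S_c ≈ 96.7 mm

Final effective stress: σ'_f = 49.4 + 55.8 = 105.2 kPa.
σ'_f = 105.2 > σ'_p = 53.9 kPa, so the stress path crosses the preconsolidation pressure — recompression up to σ'_p, then virgin compression beyond:
S_c = H/(1+e₀)·[C_r·log₁₀(σ'_p/σ'_0) + C_c·log₁₀(σ'_f/σ'_p)]
    = 2.5/2.13 × [0.028×log₁₀(53.9/49.4) + 0.28×log₁₀(105.2/53.9)]
    = 1.1737 × [0.0010601 + 0.08132] = 0.09669 m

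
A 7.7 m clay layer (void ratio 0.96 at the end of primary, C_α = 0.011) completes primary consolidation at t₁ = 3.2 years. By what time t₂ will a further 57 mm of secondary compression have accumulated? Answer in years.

S_s = C_α·H/(1+e_p)·log₁₀(t₂/t₁) ⇒ log₁₀(t₂/t₁) = S_s·(1+e_p)/(C_α·H).
log₁₀(t₂/t₁) = 0.057 × (1+0.96) / (0.011×7.7) = 1.319
t₂ = t₁ × 10^1.319 = 3.2 × 20.85 = 66.7 years

t₂ ≈ 66.7 years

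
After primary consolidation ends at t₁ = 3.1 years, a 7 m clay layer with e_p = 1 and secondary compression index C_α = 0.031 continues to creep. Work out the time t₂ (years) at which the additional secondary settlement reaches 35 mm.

t₂ ≈ 6.52 years

S_s = C_α·H/(1+e_p)·log₁₀(t₂/t₁) ⇒ log₁₀(t₂/t₁) = S_s·(1+e_p)/(C_α·H).
log₁₀(t₂/t₁) = 0.035 × (1+1) / (0.031×7) = 0.3226
t₂ = t₁ × 10^0.3226 = 3.1 × 2.102 = 6.515 years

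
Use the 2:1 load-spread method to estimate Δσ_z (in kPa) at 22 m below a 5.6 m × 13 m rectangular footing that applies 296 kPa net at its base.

Δσ_z ≈ 22.3 kPa

By the 2:1 method the load spreads at 1 horizontal : 2 vertical, so at depth z the loaded area has grown by z in each plan dimension:
Δσ = qBL/((B+z)(L+z)) = 296×5.6×13/((5.6+22)(13+22)) = 22.307 kPa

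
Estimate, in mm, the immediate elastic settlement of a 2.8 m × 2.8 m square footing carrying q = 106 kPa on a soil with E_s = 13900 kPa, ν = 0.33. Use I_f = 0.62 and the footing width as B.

S_e ≈ 11.8 mm

Immediate (elastic) settlement: S_e = q·B·(1−ν²)/E_s · I_f.
S_e = 106 × 2.8 × (1 − 0.33²) / 13900 × 0.62
    = 106 × 2.8 × 0.8911 / 13900 × 0.62
    = 0.0118 m = 11.8 mm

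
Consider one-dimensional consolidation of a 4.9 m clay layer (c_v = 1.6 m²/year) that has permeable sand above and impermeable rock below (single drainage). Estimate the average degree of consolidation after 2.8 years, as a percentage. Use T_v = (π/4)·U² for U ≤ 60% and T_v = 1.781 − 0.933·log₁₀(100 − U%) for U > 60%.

Drainage path length: H_d = H = 4.9 m (single drainage).
T_v = c_v·t/H_d² = 1.6×2.8/4.9² = 0.18659.
T_v = 0.18659 corresponds to the U ≤ 60% branch:
U = √(4T_v/π) = 0.4874

U ≈ 48.7 %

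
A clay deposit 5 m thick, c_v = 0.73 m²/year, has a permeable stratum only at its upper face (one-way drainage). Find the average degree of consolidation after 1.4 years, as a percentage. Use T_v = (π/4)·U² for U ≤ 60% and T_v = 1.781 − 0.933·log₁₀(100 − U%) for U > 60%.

U ≈ 22.8 %

Drainage path length: H_d = H = 5 m (single drainage).
T_v = c_v·t/H_d² = 0.73×1.4/5² = 0.04088.
T_v = 0.04088 corresponds to the U ≤ 60% branch:
U = √(4T_v/π) = 0.2281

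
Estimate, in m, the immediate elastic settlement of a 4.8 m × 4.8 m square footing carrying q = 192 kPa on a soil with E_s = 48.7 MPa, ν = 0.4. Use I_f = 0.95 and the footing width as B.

S_e ≈ 0.0151 m

Immediate (elastic) settlement: S_e = q·B·(1−ν²)/E_s · I_f.
E_s = 48.7 MPa = 48700 kPa.
S_e = 192 × 4.8 × (1 − 0.4²) / 48700 × 0.95
    = 192 × 4.8 × 0.84 / 48700 × 0.95
    = 0.0151 m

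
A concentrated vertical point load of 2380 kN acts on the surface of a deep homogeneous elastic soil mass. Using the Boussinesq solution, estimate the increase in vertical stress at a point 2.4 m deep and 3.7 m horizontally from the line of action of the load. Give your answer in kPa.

Δσ_z ≈ 9.42 kPa

Boussinesq vertical stress below a point load on an elastic half-space:
Δσ_z = 3P/(2πz²) · [1 + (r/z)²]^(−5/2)
r/z = 3.7/2.4 = 1.5417; [1+(r/z)²]^(−5/2) = 0.047726.
Δσ_z = 3×2380/(2π×2.4²) × 0.047726 = 197.29 × 0.047726 = 9.416 kPa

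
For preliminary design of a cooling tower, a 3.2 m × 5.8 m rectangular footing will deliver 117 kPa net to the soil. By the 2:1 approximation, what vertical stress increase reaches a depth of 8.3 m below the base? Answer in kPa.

By the 2:1 method the load spreads at 1 horizontal : 2 vertical, so at depth z the loaded area has grown by z in each plan dimension:
Δσ = qBL/((B+z)(L+z)) = 117×3.2×5.8/((3.2+8.3)(5.8+8.3)) = 13.392 kPa

Δσ_z ≈ 13.4 kPa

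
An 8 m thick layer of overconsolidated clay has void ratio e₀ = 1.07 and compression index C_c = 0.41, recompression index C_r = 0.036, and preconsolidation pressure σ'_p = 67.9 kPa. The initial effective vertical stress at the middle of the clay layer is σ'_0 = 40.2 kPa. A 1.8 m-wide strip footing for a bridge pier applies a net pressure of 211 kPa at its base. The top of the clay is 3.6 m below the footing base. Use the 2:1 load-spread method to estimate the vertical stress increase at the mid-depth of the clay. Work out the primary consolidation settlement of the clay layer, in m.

Mid-depth of clay below the footing base: z = 3.6 + 8/2 = 7.6 m.
Stress increase at mid-clay by the 2:1 spreading method:
Δσ = qB/(B+z) = 211×1.8/(1.8+7.6) = 40.404 kPa
Final effective stress: σ'_f = 40.2 + 40.404 = 80.604 kPa.
σ'_f = 80.604 > σ'_p = 67.9 kPa, so the stress path crosses the preconsolidation pressure — recompression up to σ'_p, then virgin compression beyond:
S_c = H/(1+e₀)·[C_r·log₁₀(σ'_p/σ'_0) + C_c·log₁₀(σ'_f/σ'_p)]
    = 8/2.07 × [0.036×log₁₀(67.9/40.2) + 0.41×log₁₀(80.604/67.9)]
    = 3.8647 × [0.0081952 + 0.03054] = 0.1497 m

S_c ≈ 0.15 m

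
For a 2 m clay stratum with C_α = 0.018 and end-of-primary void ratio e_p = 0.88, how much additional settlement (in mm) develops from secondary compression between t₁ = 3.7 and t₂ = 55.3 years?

Secondary compression: S_s = C_α·H/(1+e_p)·log₁₀(t₂/t₁)
S_s = 0.018×2/(1+0.88)×log₁₀(55.3/3.7)
    = 0.01915 × 1.175 = 0.02249 m

S_s ≈ 22.5 mm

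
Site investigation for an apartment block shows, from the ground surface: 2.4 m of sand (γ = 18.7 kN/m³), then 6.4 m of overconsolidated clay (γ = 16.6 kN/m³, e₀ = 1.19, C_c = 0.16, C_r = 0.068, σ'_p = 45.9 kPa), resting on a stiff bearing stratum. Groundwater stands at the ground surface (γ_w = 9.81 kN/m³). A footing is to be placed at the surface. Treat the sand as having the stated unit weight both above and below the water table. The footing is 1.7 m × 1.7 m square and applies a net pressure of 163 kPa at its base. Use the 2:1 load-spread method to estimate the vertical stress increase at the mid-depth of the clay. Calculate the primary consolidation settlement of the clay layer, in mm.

S_c ≈ 30.5 mm

Mid-depth of clay below the ground surface: z = 2.4 + 6.4/2 = 5.6 m.
Total vertical stress at mid-clay: σ_v = 18.7×2.4 + 16.6×3.2 = 98 kPa.
Pore pressure: u = 9.81×(5.6 − 0) = 54.936 kPa.
Initial effective stress: σ'_0 = σ_v − u = 98 − 54.936 = 43.064 kPa.
Stress increase at mid-clay by the 2:1 spreading method:
Δσ = qBL/((B+z)(L+z)) = 163×1.7×1.7/((1.7+5.6)(1.7+5.6)) = 8.8397 kPa
Final effective stress: σ'_f = 43.064 + 8.8397 = 51.904 kPa.
σ'_f = 51.904 > σ'_p = 45.9 kPa, so the stress path crosses the preconsolidation pressure — recompression up to σ'_p, then virgin compression beyond:
S_c = H/(1+e₀)·[C_r·log₁₀(σ'_p/σ'_0) + C_c·log₁₀(σ'_f/σ'_p)]
    = 6.4/2.19 × [0.068×log₁₀(45.9/43.064) + 0.16×log₁₀(51.904/45.9)]
    = 2.9224 × [0.0018835 + 0.0085421] = 0.03047 m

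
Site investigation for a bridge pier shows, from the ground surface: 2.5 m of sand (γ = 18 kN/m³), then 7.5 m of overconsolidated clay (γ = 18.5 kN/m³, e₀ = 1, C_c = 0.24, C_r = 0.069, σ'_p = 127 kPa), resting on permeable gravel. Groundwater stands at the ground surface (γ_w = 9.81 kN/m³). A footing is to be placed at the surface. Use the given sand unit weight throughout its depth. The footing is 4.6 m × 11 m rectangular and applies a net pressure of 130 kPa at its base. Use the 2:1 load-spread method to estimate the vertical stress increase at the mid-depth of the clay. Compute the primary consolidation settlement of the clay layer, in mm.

S_c ≈ 57.1 mm

Mid-depth of clay below the ground surface: z = 2.5 + 7.5/2 = 6.25 m.
Total vertical stress at mid-clay: σ_v = 18×2.5 + 18.5×3.75 = 114.38 kPa.
Pore pressure: u = 9.81×(6.25 − 0) = 61.312 kPa.
Initial effective stress: σ'_0 = σ_v − u = 114.38 − 61.312 = 53.068 kPa.
Stress increase at mid-clay by the 2:1 spreading method:
Δσ = qBL/((B+z)(L+z)) = 130×4.6×11/((4.6+6.25)(11+6.25)) = 35.146 kPa
Final effective stress: σ'_f = 53.068 + 35.146 = 88.214 kPa.
σ'_f = 88.214 ≤ σ'_p = 127 kPa, so the clay remains overconsolidated and only the recompression index applies:
S_c = C_r·H/(1+e₀)·log₁₀(σ'_f/σ'_0) = 0.069×7.5/2×log₁₀(88.214/53.068)
    = 0.25875 × 0.2207 = 0.05711 m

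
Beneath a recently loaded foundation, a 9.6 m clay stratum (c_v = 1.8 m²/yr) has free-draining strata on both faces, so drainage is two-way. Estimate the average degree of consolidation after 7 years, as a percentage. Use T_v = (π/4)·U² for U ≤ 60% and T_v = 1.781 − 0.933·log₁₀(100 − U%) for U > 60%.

Drainage path length: H_d = H/2 = 4.8 m (double drainage).
T_v = c_v·t/H_d² = 1.8×7/4.8² = 0.54688.
T_v = 0.54688 corresponds to the U > 60% branch:
U = 1 − 10^((1.781 − T_v)/0.933)/100 = 0.7897

U ≈ 79 %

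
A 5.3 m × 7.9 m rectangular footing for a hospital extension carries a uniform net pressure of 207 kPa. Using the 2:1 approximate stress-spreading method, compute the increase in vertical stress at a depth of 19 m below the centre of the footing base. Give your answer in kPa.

By the 2:1 method the load spreads at 1 horizontal : 2 vertical, so at depth z the loaded area has grown by z in each plan dimension:
Δσ = qBL/((B+z)(L+z)) = 207×5.3×7.9/((5.3+19)(7.9+19)) = 13.259 kPa

Δσ_z ≈ 13.3 kPa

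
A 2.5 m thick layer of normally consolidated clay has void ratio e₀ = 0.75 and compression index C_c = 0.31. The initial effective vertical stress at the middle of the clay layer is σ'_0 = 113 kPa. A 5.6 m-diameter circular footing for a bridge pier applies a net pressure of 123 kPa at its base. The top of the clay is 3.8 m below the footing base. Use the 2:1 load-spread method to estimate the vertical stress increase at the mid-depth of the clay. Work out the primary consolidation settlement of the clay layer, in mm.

Mid-depth of clay below the footing base: z = 3.8 + 2.5/2 = 5.05 m.
Stress increase at mid-clay by the 2:1 spreading method:
Δσ ≈ qD²/(D+z)² = 123×5.6²/(5.6+5.05)² = 34.008 kPa
Final effective stress: σ'_f = σ'_0 + Δσ = 113 + 34.008 = 147.01 kPa.
Normally consolidated clay, so the full stress increment lies on the virgin compression line:
S_c = C_c·H/(1+e₀)·log₁₀(σ'_f/σ'_0) = 0.31×2.5/(1+0.75)×log₁₀(147.01/113)
    = 0.44286 × 0.11427 = 0.05061 m

S_c ≈ 50.6 mm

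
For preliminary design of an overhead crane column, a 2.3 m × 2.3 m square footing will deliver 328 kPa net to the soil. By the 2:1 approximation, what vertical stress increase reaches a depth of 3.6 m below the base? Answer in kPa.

Δσ_z ≈ 49.8 kPa

By the 2:1 method the load spreads at 1 horizontal : 2 vertical, so at depth z the loaded area has grown by z in each plan dimension:
Δσ = qBL/((B+z)(L+z)) = 328×2.3×2.3/((2.3+3.6)(2.3+3.6)) = 49.845 kPa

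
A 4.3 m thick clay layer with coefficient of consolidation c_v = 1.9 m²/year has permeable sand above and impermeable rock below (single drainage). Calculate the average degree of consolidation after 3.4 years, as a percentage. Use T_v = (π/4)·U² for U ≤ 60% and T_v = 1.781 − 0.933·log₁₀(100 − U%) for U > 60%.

Drainage path length: H_d = H = 4.3 m (single drainage).
T_v = c_v·t/H_d² = 1.9×3.4/4.3² = 0.34938.
T_v = 0.34938 corresponds to the U > 60% branch:
U = 1 − 10^((1.781 − T_v)/0.933)/100 = 0.6577

U ≈ 65.8 %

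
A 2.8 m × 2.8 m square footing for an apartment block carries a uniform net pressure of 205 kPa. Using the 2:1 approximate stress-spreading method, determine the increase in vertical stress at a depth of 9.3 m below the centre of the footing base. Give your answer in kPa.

By the 2:1 method the load spreads at 1 horizontal : 2 vertical, so at depth z the loaded area has grown by z in each plan dimension:
Δσ = qBL/((B+z)(L+z)) = 205×2.8×2.8/((2.8+9.3)(2.8+9.3)) = 10.977 kPa

Δσ_z ≈ 11 kPa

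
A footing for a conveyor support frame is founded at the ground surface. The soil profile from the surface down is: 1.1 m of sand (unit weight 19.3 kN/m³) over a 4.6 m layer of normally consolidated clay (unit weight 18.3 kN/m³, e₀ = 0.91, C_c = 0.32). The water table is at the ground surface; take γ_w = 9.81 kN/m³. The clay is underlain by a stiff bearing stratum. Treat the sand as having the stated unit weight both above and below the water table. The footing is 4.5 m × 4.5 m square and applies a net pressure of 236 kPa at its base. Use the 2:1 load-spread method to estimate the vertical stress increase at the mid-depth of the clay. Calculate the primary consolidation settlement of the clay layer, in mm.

Mid-depth of clay below the ground surface: z = 1.1 + 4.6/2 = 3.4 m.
Total vertical stress at mid-clay: σ_v = 19.3×1.1 + 18.3×2.3 = 63.32 kPa.
Pore pressure: u = 9.81×(3.4 − 0) = 33.354 kPa.
Initial effective stress: σ'_0 = σ_v − u = 63.32 − 33.354 = 29.966 kPa.
Stress increase at mid-clay by the 2:1 spreading method:
Δσ = qBL/((B+z)(L+z)) = 236×4.5×4.5/((4.5+3.4)(4.5+3.4)) = 76.574 kPa
Final effective stress: σ'_f = σ'_0 + Δσ = 29.966 + 76.574 = 106.54 kPa.
Normally consolidated clay, so the full stress increment lies on the virgin compression line:
S_c = C_c·H/(1+e₀)·log₁₀(σ'_f/σ'_0) = 0.32×4.6/(1+0.91)×log₁₀(106.54/29.966)
    = 0.77068 × 0.55088 = 0.4246 m

S_c ≈ 425 mm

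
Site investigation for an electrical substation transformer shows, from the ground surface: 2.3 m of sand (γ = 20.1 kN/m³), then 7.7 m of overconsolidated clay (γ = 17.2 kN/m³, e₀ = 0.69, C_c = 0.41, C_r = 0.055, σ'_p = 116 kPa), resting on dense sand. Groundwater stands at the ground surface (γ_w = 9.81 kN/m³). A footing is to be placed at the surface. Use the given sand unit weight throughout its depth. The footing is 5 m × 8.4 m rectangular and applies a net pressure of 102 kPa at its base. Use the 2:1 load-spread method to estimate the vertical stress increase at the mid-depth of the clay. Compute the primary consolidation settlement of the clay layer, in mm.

S_c ≈ 44.6 mm

Mid-depth of clay below the ground surface: z = 2.3 + 7.7/2 = 6.15 m.
Total vertical stress at mid-clay: σ_v = 20.1×2.3 + 17.2×3.85 = 112.45 kPa.
Pore pressure: u = 9.81×(6.15 − 0) = 60.332 kPa.
Initial effective stress: σ'_0 = σ_v − u = 112.45 − 60.332 = 52.118 kPa.
Stress increase at mid-clay by the 2:1 spreading method:
Δσ = qBL/((B+z)(L+z)) = 102×5×8.4/((5+6.15)(8.4+6.15)) = 26.407 kPa
Final effective stress: σ'_f = 52.118 + 26.407 = 78.525 kPa.
σ'_f = 78.525 ≤ σ'_p = 116 kPa, so the clay remains overconsolidated and only the recompression index applies:
S_c = C_r·H/(1+e₀)·log₁₀(σ'_f/σ'_0) = 0.055×7.7/1.69×log₁₀(78.525/52.118)
    = 0.25059 × 0.17802 = 0.04461 m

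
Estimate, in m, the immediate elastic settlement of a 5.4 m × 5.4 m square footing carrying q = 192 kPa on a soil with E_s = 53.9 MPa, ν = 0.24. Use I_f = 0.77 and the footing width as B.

S_e ≈ 0.014 m

Immediate (elastic) settlement: S_e = q·B·(1−ν²)/E_s · I_f.
E_s = 53.9 MPa = 53900 kPa.
S_e = 192 × 5.4 × (1 − 0.24²) / 53900 × 0.77
    = 192 × 5.4 × 0.9424 / 53900 × 0.77
    = 0.01396 m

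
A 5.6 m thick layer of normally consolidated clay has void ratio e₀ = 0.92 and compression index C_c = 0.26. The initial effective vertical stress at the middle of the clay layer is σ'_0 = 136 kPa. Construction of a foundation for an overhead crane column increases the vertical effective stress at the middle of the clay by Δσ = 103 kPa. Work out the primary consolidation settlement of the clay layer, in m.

Final effective stress: σ'_f = σ'_0 + Δσ = 136 + 103 = 239 kPa.
Normally consolidated clay, so the full stress increment lies on the virgin compression line:
S_c = C_c·H/(1+e₀)·log₁₀(σ'_f/σ'_0) = 0.26×5.6/(1+0.92)×log₁₀(239/136)
    = 0.75833 × 0.24486 = 0.1857 m

S_c ≈ 0.186 m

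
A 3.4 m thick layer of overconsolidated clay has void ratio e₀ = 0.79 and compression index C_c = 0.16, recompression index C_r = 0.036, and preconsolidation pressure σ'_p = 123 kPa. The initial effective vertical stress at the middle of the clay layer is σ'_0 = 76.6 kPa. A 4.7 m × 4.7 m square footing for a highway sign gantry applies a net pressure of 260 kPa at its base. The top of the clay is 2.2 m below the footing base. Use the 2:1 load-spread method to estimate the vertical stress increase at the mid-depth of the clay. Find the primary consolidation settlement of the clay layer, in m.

Mid-depth of clay below the footing base: z = 2.2 + 3.4/2 = 3.9 m.
Stress increase at mid-clay by the 2:1 spreading method:
Δσ = qBL/((B+z)(L+z)) = 260×4.7×4.7/((4.7+3.9)(4.7+3.9)) = 77.655 kPa
Final effective stress: σ'_f = 76.6 + 77.655 = 154.25 kPa.
σ'_f = 154.25 > σ'_p = 123 kPa, so the stress path crosses the preconsolidation pressure — recompression up to σ'_p, then virgin compression beyond:
S_c = H/(1+e₀)·[C_r·log₁₀(σ'_p/σ'_0) + C_c·log₁₀(σ'_f/σ'_p)]
    = 3.4/1.79 × [0.036×log₁₀(123/76.6) + 0.16×log₁₀(154.25/123)]
    = 1.8994 × [0.0074043 + 0.015731] = 0.04394 m

S_c ≈ 0.0439 m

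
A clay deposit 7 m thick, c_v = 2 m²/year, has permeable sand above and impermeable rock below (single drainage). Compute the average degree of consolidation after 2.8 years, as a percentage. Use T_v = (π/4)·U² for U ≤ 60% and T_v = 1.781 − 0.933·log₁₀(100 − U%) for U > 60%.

U ≈ 38.1 %

Drainage path length: H_d = H = 7 m (single drainage).
T_v = c_v·t/H_d² = 2×2.8/7² = 0.11429.
T_v = 0.11429 corresponds to the U ≤ 60% branch:
U = √(4T_v/π) = 0.3815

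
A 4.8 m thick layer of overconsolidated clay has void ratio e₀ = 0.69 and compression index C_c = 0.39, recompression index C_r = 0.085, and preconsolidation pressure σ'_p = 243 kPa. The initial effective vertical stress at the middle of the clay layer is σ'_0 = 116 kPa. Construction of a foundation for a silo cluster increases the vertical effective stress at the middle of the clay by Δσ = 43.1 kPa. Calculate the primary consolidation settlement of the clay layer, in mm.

Final effective stress: σ'_f = 116 + 43.1 = 159.1 kPa.
σ'_f = 159.1 ≤ σ'_p = 243 kPa, so the clay remains overconsolidated and only the recompression index applies:
S_c = C_r·H/(1+e₀)·log₁₀(σ'_f/σ'_0) = 0.085×4.8/1.69×log₁₀(159.1/116)
    = 0.24142 × 0.13721 = 0.03312 m

S_c ≈ 33.1 mm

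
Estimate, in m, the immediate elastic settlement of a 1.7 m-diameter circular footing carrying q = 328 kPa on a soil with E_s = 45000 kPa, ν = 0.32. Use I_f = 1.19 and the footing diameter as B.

Immediate (elastic) settlement: S_e = q·B·(1−ν²)/E_s · I_f.
S_e = 328 × 1.7 × (1 − 0.32²) / 45000 × 1.19
    = 328 × 1.7 × 0.8976 / 45000 × 1.19
    = 0.01324 m

S_e ≈ 0.0132 m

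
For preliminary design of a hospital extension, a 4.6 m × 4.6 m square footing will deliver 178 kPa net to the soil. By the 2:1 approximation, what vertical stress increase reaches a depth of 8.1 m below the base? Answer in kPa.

Δσ_z ≈ 23.4 kPa

By the 2:1 method the load spreads at 1 horizontal : 2 vertical, so at depth z the loaded area has grown by z in each plan dimension:
Δσ = qBL/((B+z)(L+z)) = 178×4.6×4.6/((4.6+8.1)(4.6+8.1)) = 23.352 kPa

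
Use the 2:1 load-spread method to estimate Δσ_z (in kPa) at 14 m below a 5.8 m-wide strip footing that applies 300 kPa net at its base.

By the 2:1 method the load spreads at 1 horizontal : 2 vertical, so at depth z the loaded area has grown by z in each plan dimension:
Δσ = qB/(B+z) = 300×5.8/(5.8+14) = 87.879 kPa

Δσ_z ≈ 87.9 kPa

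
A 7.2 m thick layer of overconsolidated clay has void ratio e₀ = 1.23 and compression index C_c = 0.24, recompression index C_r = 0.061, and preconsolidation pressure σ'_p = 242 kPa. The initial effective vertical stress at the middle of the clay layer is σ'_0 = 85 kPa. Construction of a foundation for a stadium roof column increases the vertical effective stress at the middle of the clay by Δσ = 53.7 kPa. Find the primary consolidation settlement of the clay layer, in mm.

Final effective stress: σ'_f = 85 + 53.7 = 138.7 kPa.
σ'_f = 138.7 ≤ σ'_p = 242 kPa, so the clay remains overconsolidated and only the recompression index applies:
S_c = C_r·H/(1+e₀)·log₁₀(σ'_f/σ'_0) = 0.061×7.2/2.23×log₁₀(138.7/85)
    = 0.19695 × 0.21266 = 0.04188 m

S_c ≈ 41.9 mm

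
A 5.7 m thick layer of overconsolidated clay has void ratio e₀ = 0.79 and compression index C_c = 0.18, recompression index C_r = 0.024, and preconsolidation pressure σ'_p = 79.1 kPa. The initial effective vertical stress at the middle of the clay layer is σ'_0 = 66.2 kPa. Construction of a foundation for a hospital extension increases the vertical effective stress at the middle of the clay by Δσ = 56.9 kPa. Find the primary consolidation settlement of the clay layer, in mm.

S_c ≈ 116 mm

Final effective stress: σ'_f = 66.2 + 56.9 = 123.1 kPa.
σ'_f = 123.1 > σ'_p = 79.1 kPa, so the stress path crosses the preconsolidation pressure — recompression up to σ'_p, then virgin compression beyond:
S_c = H/(1+e₀)·[C_r·log₁₀(σ'_p/σ'_0) + C_c·log₁₀(σ'_f/σ'_p)]
    = 5.7/1.79 × [0.024×log₁₀(79.1/66.2) + 0.18×log₁₀(123.1/79.1)]
    = 3.1844 × [0.0018556 + 0.034575] = 0.116 m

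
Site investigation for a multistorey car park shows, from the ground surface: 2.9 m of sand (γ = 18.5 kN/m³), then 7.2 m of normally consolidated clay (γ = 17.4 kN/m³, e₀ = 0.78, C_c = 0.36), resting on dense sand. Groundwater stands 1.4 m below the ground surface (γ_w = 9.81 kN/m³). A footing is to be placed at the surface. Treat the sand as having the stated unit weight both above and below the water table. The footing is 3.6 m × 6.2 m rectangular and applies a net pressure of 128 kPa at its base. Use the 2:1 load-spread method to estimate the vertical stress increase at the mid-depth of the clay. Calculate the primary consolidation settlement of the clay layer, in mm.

S_c ≈ 183 mm

Mid-depth of clay below the ground surface: z = 2.9 + 7.2/2 = 6.5 m.
Total vertical stress at mid-clay: σ_v = 18.5×2.9 + 17.4×3.6 = 116.29 kPa.
Pore pressure: u = 9.81×(6.5 − 1.4) = 50.031 kPa.
Initial effective stress: σ'_0 = σ_v − u = 116.29 − 50.031 = 66.259 kPa.
Stress increase at mid-clay by the 2:1 spreading method:
Δσ = qBL/((B+z)(L+z)) = 128×3.6×6.2/((3.6+6.5)(6.2+6.5)) = 22.273 kPa
Final effective stress: σ'_f = σ'_0 + Δσ = 66.259 + 22.273 = 88.532 kPa.
Normally consolidated clay, so the full stress increment lies on the virgin compression line:
S_c = C_c·H/(1+e₀)·log₁₀(σ'_f/σ'_0) = 0.36×7.2/(1+0.78)×log₁₀(88.532/66.259)
    = 1.4562 × 0.12586 = 0.1833 m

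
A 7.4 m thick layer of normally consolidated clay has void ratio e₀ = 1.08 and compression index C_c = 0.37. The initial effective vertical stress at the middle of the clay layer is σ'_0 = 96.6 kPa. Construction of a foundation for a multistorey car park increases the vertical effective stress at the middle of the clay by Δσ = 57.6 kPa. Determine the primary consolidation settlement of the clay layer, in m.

Final effective stress: σ'_f = σ'_0 + Δσ = 96.6 + 57.6 = 154.2 kPa.
Normally consolidated clay, so the full stress increment lies on the virgin compression line:
S_c = C_c·H/(1+e₀)·log₁₀(σ'_f/σ'_0) = 0.37×7.4/(1+1.08)×log₁₀(154.2/96.6)
    = 1.3163 × 0.20311 = 0.2674 m

S_c ≈ 0.267 m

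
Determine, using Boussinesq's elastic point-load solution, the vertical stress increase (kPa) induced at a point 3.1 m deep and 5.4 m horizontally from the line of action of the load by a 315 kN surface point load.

Δσ_z ≈ 0.479 kPa

Boussinesq vertical stress below a point load on an elastic half-space:
Δσ_z = 3P/(2πz²) · [1 + (r/z)²]^(−5/2)
r/z = 5.4/3.1 = 1.7419; [1+(r/z)²]^(−5/2) = 0.030589.
Δσ_z = 3×315/(2π×3.1²) × 0.030589 = 15.651 × 0.030589 = 0.4787 kPa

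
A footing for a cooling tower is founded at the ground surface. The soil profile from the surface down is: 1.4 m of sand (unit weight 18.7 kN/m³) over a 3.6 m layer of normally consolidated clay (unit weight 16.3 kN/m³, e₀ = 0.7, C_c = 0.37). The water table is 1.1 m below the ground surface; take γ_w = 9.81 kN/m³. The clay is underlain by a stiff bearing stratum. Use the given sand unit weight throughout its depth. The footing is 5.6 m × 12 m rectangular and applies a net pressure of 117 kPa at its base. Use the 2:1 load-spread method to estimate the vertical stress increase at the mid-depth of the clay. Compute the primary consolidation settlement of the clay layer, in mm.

Mid-depth of clay below the ground surface: z = 1.4 + 3.6/2 = 3.2 m.
Total vertical stress at mid-clay: σ_v = 18.7×1.4 + 16.3×1.8 = 55.52 kPa.
Pore pressure: u = 9.81×(3.2 − 1.1) = 20.601 kPa.
Initial effective stress: σ'_0 = σ_v − u = 55.52 − 20.601 = 34.919 kPa.
Stress increase at mid-clay by the 2:1 spreading method:
Δσ = qBL/((B+z)(L+z)) = 117×5.6×12/((5.6+3.2)(12+3.2)) = 58.78 kPa
Final effective stress: σ'_f = σ'_0 + Δσ = 34.919 + 58.78 = 93.699 kPa.
Normally consolidated clay, so the full stress increment lies on the virgin compression line:
S_c = C_c·H/(1+e₀)·log₁₀(σ'_f/σ'_0) = 0.37×3.6/(1+0.7)×log₁₀(93.699/34.919)
    = 0.78353 × 0.42867 = 0.3359 m

S_c ≈ 336 mm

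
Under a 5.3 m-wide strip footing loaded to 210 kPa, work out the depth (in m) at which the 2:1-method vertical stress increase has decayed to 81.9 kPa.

z ≈ 8.29 m

2:1 spreading — at depth z the loaded area has grown by z in each plan dimension:
qB/(B+z) = Δσ_z ⇒ z = qB/Δσ_z − B = 210×5.3/81.9 − 5.3 = 8.29 m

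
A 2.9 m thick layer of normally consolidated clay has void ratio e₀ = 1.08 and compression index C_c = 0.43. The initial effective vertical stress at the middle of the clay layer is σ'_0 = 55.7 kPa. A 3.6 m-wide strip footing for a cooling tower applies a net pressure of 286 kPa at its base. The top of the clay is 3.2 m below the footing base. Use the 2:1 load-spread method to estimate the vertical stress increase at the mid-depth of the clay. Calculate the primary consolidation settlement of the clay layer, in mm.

Mid-depth of clay below the footing base: z = 3.2 + 2.9/2 = 4.65 m.
Stress increase at mid-clay by the 2:1 spreading method:
Δσ = qB/(B+z) = 286×3.6/(3.6+4.65) = 124.8 kPa
Final effective stress: σ'_f = σ'_0 + Δσ = 55.7 + 124.8 = 180.5 kPa.
Normally consolidated clay, so the full stress increment lies on the virgin compression line:
S_c = C_c·H/(1+e₀)·log₁₀(σ'_f/σ'_0) = 0.43×2.9/(1+1.08)×log₁₀(180.5/55.7)
    = 0.59952 × 0.51062 = 0.3061 m

S_c ≈ 306 mm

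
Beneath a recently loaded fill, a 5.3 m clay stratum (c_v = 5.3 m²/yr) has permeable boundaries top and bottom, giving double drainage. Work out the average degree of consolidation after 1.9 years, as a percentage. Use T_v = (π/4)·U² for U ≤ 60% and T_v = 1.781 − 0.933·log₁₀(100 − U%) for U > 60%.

U ≈ 97.6 %

Drainage path length: H_d = H/2 = 2.65 m (double drainage).
T_v = c_v·t/H_d² = 5.3×1.9/2.65² = 1.434.
T_v = 1.434 corresponds to the U > 60% branch:
U = 1 − 10^((1.781 − T_v)/0.933)/100 = 0.9765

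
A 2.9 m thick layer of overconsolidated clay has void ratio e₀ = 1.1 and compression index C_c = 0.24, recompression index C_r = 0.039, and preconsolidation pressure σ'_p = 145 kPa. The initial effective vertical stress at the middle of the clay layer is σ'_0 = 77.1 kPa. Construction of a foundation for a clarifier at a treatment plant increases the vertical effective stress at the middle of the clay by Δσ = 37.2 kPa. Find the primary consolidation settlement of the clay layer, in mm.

Final effective stress: σ'_f = 77.1 + 37.2 = 114.3 kPa.
σ'_f = 114.3 ≤ σ'_p = 145 kPa, so the clay remains overconsolidated and only the recompression index applies:
S_c = C_r·H/(1+e₀)·log₁₀(σ'_f/σ'_0) = 0.039×2.9/2.1×log₁₀(114.3/77.1)
    = 0.053859 × 0.17099 = 0.009209 m

S_c ≈ 9.21 mm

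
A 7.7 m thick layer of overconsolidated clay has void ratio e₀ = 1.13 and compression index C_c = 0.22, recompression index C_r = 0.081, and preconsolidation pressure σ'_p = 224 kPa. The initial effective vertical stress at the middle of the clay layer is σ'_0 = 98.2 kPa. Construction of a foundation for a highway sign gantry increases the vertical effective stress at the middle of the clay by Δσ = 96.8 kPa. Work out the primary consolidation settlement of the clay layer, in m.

Final effective stress: σ'_f = 98.2 + 96.8 = 195 kPa.
σ'_f = 195 ≤ σ'_p = 224 kPa, so the clay remains overconsolidated and only the recompression index applies:
S_c = C_r·H/(1+e₀)·log₁₀(σ'_f/σ'_0) = 0.081×7.7/2.13×log₁₀(195/98.2)
    = 0.29282 × 0.29792 = 0.08724 m

S_c ≈ 0.0872 m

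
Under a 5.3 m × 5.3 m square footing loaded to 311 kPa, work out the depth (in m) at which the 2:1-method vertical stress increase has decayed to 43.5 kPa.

2:1 spreading — at depth z the loaded area has grown by z in each plan dimension:
qB²/(B+z)² = Δσ_z ⇒ z = B(√(q/Δσ_z) − 1) = 5.3×(√(311/43.5) − 1) = 8.871 m

z ≈ 8.87 m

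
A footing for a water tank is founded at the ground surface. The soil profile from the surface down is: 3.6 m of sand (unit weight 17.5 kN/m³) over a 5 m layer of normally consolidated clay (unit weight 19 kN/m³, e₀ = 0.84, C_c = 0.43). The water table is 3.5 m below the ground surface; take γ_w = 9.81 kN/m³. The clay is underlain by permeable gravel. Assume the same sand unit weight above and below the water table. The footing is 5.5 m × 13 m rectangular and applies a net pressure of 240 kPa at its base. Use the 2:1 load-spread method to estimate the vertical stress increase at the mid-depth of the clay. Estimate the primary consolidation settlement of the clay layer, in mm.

Mid-depth of clay below the ground surface: z = 3.6 + 5/2 = 6.1 m.
Total vertical stress at mid-clay: σ_v = 17.5×3.6 + 19×2.5 = 110.5 kPa.
Pore pressure: u = 9.81×(6.1 − 3.5) = 25.506 kPa.
Initial effective stress: σ'_0 = σ_v − u = 110.5 − 25.506 = 84.994 kPa.
Stress increase at mid-clay by the 2:1 spreading method:
Δσ = qBL/((B+z)(L+z)) = 240×5.5×13/((5.5+6.1)(13+6.1)) = 77.451 kPa
Final effective stress: σ'_f = σ'_0 + Δσ = 84.994 + 77.451 = 162.44 kPa.
Normally consolidated clay, so the full stress increment lies on the virgin compression line:
S_c = C_c·H/(1+e₀)·log₁₀(σ'_f/σ'_0) = 0.43×5/(1+0.84)×log₁₀(162.44/84.994)
    = 1.1685 × 0.2813 = 0.3287 m

S_c ≈ 329 mm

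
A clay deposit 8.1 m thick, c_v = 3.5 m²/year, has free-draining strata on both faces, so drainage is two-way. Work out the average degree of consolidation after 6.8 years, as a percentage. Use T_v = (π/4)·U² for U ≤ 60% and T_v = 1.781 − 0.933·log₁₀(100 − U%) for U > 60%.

Drainage path length: H_d = H/2 = 4.05 m (double drainage).
T_v = c_v·t/H_d² = 3.5×6.8/4.05² = 1.451.
T_v = 1.451 corresponds to the U > 60% branch:
U = 1 − 10^((1.781 − T_v)/0.933)/100 = 0.9774

U ≈ 97.7 %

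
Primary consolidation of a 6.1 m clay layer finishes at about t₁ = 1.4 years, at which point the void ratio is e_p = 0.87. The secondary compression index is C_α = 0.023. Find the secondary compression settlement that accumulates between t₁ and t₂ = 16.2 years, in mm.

S_s ≈ 79.8 mm

Secondary compression: S_s = C_α·H/(1+e_p)·log₁₀(t₂/t₁)
S_s = 0.023×6.1/(1+0.87)×log₁₀(16.2/1.4)
    = 0.07503 × 1.063 = 0.07978 m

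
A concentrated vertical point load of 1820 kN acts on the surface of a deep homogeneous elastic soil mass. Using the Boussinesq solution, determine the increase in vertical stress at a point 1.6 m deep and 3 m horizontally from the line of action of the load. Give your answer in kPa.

Δσ_z ≈ 7.83 kPa

Boussinesq vertical stress below a point load on an elastic half-space:
Δσ_z = 3P/(2πz²) · [1 + (r/z)²]^(−5/2)
r/z = 3/1.6 = 1.875; [1+(r/z)²]^(−5/2) = 0.023078.
Δσ_z = 3×1820/(2π×1.6²) × 0.023078 = 339.45 × 0.023078 = 7.834 kPa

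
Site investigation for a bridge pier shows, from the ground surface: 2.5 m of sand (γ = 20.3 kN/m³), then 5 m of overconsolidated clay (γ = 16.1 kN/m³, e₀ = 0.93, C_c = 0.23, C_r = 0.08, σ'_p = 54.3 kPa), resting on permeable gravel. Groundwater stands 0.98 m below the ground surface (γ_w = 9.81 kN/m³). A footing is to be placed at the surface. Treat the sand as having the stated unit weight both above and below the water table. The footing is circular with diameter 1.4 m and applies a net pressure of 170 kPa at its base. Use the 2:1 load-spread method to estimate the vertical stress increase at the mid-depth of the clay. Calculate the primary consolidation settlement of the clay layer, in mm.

S_c ≈ 29.2 mm

Mid-depth of clay below the ground surface: z = 2.5 + 5/2 = 5 m.
Total vertical stress at mid-clay: σ_v = 20.3×2.5 + 16.1×2.5 = 91 kPa.
Pore pressure: u = 9.81×(5 − 0.98) = 39.436 kPa.
Initial effective stress: σ'_0 = σ_v − u = 91 − 39.436 = 51.564 kPa.
Stress increase at mid-clay by the 2:1 spreading method:
Δσ ≈ qD²/(D+z)² = 170×1.4²/(1.4+5)² = 8.1348 kPa
Final effective stress: σ'_f = 51.564 + 8.1348 = 59.699 kPa.
σ'_f = 59.699 > σ'_p = 54.3 kPa, so the stress path crosses the preconsolidation pressure — recompression up to σ'_p, then virgin compression beyond:
S_c = H/(1+e₀)·[C_r·log₁₀(σ'_p/σ'_0) + C_c·log₁₀(σ'_f/σ'_p)]
    = 5/1.93 × [0.08×log₁₀(54.3/51.564) + 0.23×log₁₀(59.699/54.3)]
    = 2.5907 × [0.0017963 + 0.0094685] = 0.02918 m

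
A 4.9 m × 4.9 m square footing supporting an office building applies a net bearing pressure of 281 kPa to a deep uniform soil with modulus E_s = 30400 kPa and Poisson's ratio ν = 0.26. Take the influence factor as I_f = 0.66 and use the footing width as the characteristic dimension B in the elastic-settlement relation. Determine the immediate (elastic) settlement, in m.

Immediate (elastic) settlement: S_e = q·B·(1−ν²)/E_s · I_f.
S_e = 281 × 4.9 × (1 − 0.26²) / 30400 × 0.66
    = 281 × 4.9 × 0.9324 / 30400 × 0.66
    = 0.02787 m

S_e ≈ 0.0279 m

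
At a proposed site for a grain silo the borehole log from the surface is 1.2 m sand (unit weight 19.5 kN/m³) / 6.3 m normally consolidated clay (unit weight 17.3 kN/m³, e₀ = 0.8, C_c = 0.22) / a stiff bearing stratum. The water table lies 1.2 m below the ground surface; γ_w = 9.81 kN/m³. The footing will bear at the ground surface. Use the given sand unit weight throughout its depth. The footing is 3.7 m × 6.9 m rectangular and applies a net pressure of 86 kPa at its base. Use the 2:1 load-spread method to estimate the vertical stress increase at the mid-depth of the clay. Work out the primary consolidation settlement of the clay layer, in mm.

Mid-depth of clay below the ground surface: z = 1.2 + 6.3/2 = 4.35 m.
Total vertical stress at mid-clay: σ_v = 19.5×1.2 + 17.3×3.15 = 77.895 kPa.
Pore pressure: u = 9.81×(4.35 − 1.2) = 30.902 kPa.
Initial effective stress: σ'_0 = σ_v − u = 77.895 − 30.902 = 46.993 kPa.
Stress increase at mid-clay by the 2:1 spreading method:
Δσ = qBL/((B+z)(L+z)) = 86×3.7×6.9/((3.7+4.35)(6.9+4.35)) = 24.244 kPa
Final effective stress: σ'_f = σ'_0 + Δσ = 46.993 + 24.244 = 71.237 kPa.
Normally consolidated clay, so the full stress increment lies on the virgin compression line:
S_c = C_c·H/(1+e₀)·log₁₀(σ'_f/σ'_0) = 0.22×6.3/(1+0.8)×log₁₀(71.237/46.993)
    = 0.77 × 0.18067 = 0.1391 m

S_c ≈ 139 mm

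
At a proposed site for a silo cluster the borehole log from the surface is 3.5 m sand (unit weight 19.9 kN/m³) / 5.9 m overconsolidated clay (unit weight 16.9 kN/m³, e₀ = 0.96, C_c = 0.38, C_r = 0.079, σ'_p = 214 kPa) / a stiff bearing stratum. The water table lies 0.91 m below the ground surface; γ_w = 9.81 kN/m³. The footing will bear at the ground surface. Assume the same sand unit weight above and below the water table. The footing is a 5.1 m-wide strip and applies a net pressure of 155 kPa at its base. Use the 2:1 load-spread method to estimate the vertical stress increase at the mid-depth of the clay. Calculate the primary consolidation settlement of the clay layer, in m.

Mid-depth of clay below the ground surface: z = 3.5 + 5.9/2 = 6.45 m.
Total vertical stress at mid-clay: σ_v = 19.9×3.5 + 16.9×2.95 = 119.5 kPa.
Pore pressure: u = 9.81×(6.45 − 0.91) = 54.347 kPa.
Initial effective stress: σ'_0 = σ_v − u = 119.5 − 54.347 = 65.153 kPa.
Stress increase at mid-clay by the 2:1 spreading method:
Δσ = qB/(B+z) = 155×5.1/(5.1+6.45) = 68.442 kPa
Final effective stress: σ'_f = 65.153 + 68.442 = 133.59 kPa.
σ'_f = 133.59 ≤ σ'_p = 214 kPa, so the clay remains overconsolidated and only the recompression index applies:
S_c = C_r·H/(1+e₀)·log₁₀(σ'_f/σ'_0) = 0.079×5.9/1.96×log₁₀(133.59/65.153)
    = 0.23781 × 0.31184 = 0.07416 m

S_c ≈ 0.0742 m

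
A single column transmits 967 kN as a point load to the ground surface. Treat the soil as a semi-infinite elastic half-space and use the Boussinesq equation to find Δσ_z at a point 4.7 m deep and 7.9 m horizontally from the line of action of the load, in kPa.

Δσ_z ≈ 0.73 kPa

Boussinesq vertical stress below a point load on an elastic half-space:
Δσ_z = 3P/(2πz²) · [1 + (r/z)²]^(−5/2)
r/z = 7.9/4.7 = 1.6809; [1+(r/z)²]^(−5/2) = 0.034942.
Δσ_z = 3×967/(2π×4.7²) × 0.034942 = 20.901 × 0.034942 = 0.7303 kPa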